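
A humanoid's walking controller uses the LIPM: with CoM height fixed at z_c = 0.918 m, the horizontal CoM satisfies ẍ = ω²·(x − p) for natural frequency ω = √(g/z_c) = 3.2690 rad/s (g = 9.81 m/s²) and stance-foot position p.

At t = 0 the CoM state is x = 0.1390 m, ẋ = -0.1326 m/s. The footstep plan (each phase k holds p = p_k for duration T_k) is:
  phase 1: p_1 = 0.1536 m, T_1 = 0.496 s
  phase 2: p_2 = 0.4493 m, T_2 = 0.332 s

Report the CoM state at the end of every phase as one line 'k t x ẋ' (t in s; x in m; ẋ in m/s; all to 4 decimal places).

phase 1: p=0.1536, T=0.496, ωT=1.621424, cosh=2.628954, sinh=2.431337; start (x,ẋ)=(0.139000, -0.132600) → end (x,ẋ)=(0.016595, -0.464641)
phase 2: p=0.4493, T=0.332, ωT=1.085308, cosh=1.649075, sinh=1.311277; start (x,ẋ)=(0.016595, -0.464641) → end (x,ẋ)=(-0.450641, -2.621044)

1 0.4960 0.0166 -0.4646
2 0.8280 -0.4506 -2.6210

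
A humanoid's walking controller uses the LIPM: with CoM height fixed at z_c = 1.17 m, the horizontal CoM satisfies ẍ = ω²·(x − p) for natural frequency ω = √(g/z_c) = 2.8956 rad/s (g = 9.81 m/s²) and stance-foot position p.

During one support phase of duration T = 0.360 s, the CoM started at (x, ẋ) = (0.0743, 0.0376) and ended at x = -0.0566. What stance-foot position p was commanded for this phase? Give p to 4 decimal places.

p = 0.3217

ωT = 2.8956·0.360 = 1.042416; cosh(ωT) = 1.594331, sinh(ωT) = 1.241729
x(T) = p + (x₀−p)·cosh(ωT) + (ẋ₀/ω)·sinh(ωT) ⇒ p·(1 − cosh) = x(T) − x₀·cosh − (ẋ₀/ω)·sinh
numerator   = -0.0566 − (0.0743)·1.594331 − (0.0376/2.8956)·1.241729 = -0.191183
denominator = 1 − 1.594331 = -0.594331
p = -0.191183 / -0.594331 = 0.3217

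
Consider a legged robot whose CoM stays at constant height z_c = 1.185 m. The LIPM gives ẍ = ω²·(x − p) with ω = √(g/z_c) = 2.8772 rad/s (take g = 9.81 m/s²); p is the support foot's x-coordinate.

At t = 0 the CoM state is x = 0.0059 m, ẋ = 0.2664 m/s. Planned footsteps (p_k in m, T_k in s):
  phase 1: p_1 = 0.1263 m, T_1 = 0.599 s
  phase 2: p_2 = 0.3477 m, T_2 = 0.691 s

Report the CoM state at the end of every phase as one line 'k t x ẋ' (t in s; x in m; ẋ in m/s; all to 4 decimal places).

phase 1: p=0.1263, T=0.599, ωT=1.723443, cosh=2.891119, sinh=2.712669; start (x,ẋ)=(0.005900, 0.266400) → end (x,ẋ)=(0.029375, -0.169515)
phase 2: p=0.3477, T=0.691, ωT=1.988145, cosh=3.719463, sinh=3.582514; start (x,ẋ)=(0.029375, -0.169515) → end (x,ẋ)=(-1.047366, -3.911670)

1 0.5990 0.0294 -0.1695
2 1.2900 -1.0474 -3.9117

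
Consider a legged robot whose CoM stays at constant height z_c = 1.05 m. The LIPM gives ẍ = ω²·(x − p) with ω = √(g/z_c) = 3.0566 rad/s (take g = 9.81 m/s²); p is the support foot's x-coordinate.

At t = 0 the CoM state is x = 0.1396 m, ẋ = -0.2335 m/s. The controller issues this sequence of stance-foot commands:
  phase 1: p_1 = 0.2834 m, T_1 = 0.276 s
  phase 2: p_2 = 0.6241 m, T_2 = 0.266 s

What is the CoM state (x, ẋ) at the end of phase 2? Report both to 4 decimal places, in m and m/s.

phase 1: p=0.2834, T=0.276, ωT=0.843622, cosh=1.377461, sinh=0.947311; start (x,ẋ)=(0.139600, -0.233500) → end (x,ẋ)=(0.012954, -0.738017)
phase 2: p=0.6241, T=0.266, ωT=0.813056, cosh=1.349144, sinh=0.905643; start (x,ẋ)=(0.012954, -0.738017) → end (x,ẋ)=(-0.419092, -2.687458)

x = -0.4191, ẋ = -2.6875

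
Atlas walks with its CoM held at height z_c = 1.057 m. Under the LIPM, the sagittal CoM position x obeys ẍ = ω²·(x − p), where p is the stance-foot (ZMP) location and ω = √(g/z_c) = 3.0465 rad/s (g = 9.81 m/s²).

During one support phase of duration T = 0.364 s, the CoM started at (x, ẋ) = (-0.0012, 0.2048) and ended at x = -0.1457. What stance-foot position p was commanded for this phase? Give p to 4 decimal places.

p = 0.3446

ωT = 3.0465·0.364 = 1.108926; cosh(ωT) = 1.680507, sinh(ωT) = 1.350594
x(T) = p + (x₀−p)·cosh(ωT) + (ẋ₀/ω)·sinh(ωT) ⇒ p·(1 − cosh) = x(T) − x₀·cosh − (ẋ₀/ω)·sinh
numerator   = -0.1457 − (-0.0012)·1.680507 − (0.2048/3.0465)·1.350594 = -0.234477
denominator = 1 − 1.680507 = -0.680507
p = -0.234477 / -0.680507 = 0.3446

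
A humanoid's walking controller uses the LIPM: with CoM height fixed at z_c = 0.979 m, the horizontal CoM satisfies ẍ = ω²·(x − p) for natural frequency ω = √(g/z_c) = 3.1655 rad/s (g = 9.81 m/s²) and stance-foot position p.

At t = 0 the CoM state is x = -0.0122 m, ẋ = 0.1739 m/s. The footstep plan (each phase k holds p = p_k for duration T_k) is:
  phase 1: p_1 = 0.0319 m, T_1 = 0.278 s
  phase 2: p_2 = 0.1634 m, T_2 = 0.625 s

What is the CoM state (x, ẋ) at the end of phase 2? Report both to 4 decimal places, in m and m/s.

phase 1: p=0.0319, T=0.278, ωT=0.880009, cosh=1.412850, sinh=0.998071; start (x,ẋ)=(-0.012200, 0.173900) → end (x,ẋ)=(0.024423, 0.106365)
phase 2: p=0.1634, T=0.625, ωT=1.978438, cosh=3.684860, sinh=3.546575; start (x,ẋ)=(0.024423, 0.106365) → end (x,ẋ)=(-0.229539, -1.168305)

x = -0.2295, ẋ = -1.1683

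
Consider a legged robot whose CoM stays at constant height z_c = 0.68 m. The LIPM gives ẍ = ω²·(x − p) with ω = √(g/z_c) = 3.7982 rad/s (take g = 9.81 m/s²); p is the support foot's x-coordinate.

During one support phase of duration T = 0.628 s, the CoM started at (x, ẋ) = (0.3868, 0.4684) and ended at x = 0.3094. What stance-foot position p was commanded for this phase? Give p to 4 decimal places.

p = 0.5524

ωT = 3.7982·0.628 = 2.385270; cosh(ωT) = 5.477027, sinh(ωT) = 5.384963
x(T) = p + (x₀−p)·cosh(ωT) + (ẋ₀/ω)·sinh(ωT) ⇒ p·(1 − cosh) = x(T) − x₀·cosh − (ẋ₀/ω)·sinh
numerator   = 0.3094 − (0.3868)·5.477027 − (0.4684/3.7982)·5.384963 = -2.473196
denominator = 1 − 5.477027 = -4.477027
p = -2.473196 / -4.477027 = 0.5524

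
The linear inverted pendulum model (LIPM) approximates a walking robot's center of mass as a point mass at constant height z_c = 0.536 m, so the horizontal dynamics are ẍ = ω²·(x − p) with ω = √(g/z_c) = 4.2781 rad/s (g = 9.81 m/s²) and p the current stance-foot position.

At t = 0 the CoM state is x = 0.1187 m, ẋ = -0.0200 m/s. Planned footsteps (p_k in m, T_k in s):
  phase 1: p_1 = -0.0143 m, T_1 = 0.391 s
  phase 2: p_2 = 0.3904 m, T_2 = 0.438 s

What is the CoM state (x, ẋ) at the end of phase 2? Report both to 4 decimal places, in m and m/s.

x = 1.2694, ẋ = 4.0093

phase 1: p=-0.0143, T=0.391, ωT=1.672737, cosh=2.757230, sinh=2.569498; start (x,ẋ)=(0.118700, -0.020000) → end (x,ẋ)=(0.340399, 1.406867)
phase 2: p=0.3904, T=0.438, ωT=1.873808, cosh=3.333294, sinh=3.179756; start (x,ẋ)=(0.340399, 1.406867) → end (x,ẋ)=(1.269406, 4.009325)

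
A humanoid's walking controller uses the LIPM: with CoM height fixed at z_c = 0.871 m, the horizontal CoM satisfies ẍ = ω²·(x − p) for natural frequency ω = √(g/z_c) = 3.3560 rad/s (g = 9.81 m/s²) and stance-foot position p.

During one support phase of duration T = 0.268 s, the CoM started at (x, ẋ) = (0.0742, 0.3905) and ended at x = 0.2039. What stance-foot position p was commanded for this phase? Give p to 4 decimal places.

p = 0.0503

ωT = 3.3560·0.268 = 0.899408; cosh(ωT) = 1.432479, sinh(ωT) = 1.025669
x(T) = p + (x₀−p)·cosh(ωT) + (ẋ₀/ω)·sinh(ωT) ⇒ p·(1 − cosh) = x(T) − x₀·cosh − (ẋ₀/ω)·sinh
numerator   = 0.2039 − (0.0742)·1.432479 − (0.3905/3.3560)·1.025669 = -0.021735
denominator = 1 − 1.432479 = -0.432479
p = -0.021735 / -0.432479 = 0.0503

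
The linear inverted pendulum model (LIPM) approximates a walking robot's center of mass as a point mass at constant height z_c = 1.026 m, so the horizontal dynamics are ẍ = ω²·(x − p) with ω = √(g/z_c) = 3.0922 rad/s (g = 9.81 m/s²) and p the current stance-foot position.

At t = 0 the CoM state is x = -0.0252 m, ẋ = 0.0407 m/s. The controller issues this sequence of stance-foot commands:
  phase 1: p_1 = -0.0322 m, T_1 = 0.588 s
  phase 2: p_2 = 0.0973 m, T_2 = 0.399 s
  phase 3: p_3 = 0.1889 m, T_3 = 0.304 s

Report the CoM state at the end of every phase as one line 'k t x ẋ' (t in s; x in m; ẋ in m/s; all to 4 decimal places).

1 0.5880 0.0294 0.1936
2 0.9870 0.0692 0.0307
3 1.2910 0.0231 -0.3561

phase 1: p=-0.0322, T=0.588, ωT=1.818214, cosh=3.161579, sinh=2.999264; start (x,ẋ)=(-0.025200, 0.040700) → end (x,ẋ)=(0.029408, 0.193597)
phase 2: p=0.0973, T=0.399, ωT=1.233788, cosh=1.862700, sinh=1.571513; start (x,ẋ)=(0.029408, 0.193597) → end (x,ẋ)=(0.069227, 0.030695)
phase 3: p=0.1889, T=0.304, ωT=0.940029, cosh=1.475336, sinh=1.084719; start (x,ẋ)=(0.069227, 0.030695) → end (x,ẋ)=(0.023109, -0.356120)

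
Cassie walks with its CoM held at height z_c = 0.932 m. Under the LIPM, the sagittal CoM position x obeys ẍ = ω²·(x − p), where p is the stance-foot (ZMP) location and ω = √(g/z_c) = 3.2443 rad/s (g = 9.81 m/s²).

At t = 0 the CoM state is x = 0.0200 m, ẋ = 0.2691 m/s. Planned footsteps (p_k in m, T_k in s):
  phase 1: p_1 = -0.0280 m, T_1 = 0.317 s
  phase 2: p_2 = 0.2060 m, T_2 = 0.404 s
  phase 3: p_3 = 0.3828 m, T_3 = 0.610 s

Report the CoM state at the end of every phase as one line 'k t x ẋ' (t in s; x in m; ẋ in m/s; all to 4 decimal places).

1 0.3170 0.1489 0.6143
2 0.7210 0.4179 0.9032
3 1.3310 1.5004 3.7349

phase 1: p=-0.0280, T=0.317, ωT=1.028443, cosh=1.577136, sinh=1.219573; start (x,ẋ)=(0.020000, 0.269100) → end (x,ẋ)=(0.148861, 0.614327)
phase 2: p=0.2060, T=0.404, ωT=1.310697, cosh=1.989195, sinh=1.719563; start (x,ẋ)=(0.148861, 0.614327) → end (x,ẋ)=(0.417948, 0.903248)
phase 3: p=0.3828, T=0.610, ωT=1.979023, cosh=3.686937, sinh=3.548733; start (x,ẋ)=(0.417948, 0.903248) → end (x,ẋ)=(1.500392, 3.734878)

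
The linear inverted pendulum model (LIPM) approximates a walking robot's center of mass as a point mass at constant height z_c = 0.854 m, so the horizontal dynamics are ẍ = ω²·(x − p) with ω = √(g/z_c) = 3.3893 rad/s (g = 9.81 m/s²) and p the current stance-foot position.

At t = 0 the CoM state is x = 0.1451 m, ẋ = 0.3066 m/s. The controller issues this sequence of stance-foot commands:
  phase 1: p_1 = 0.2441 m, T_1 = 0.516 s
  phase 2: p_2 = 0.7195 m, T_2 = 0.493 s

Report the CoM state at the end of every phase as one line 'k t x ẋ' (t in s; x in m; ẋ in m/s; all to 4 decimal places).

1 0.5160 0.2031 -0.0273
2 1.0090 -0.7227 -4.5639

phase 1: p=0.2441, T=0.516, ωT=1.748879, cosh=2.961062, sinh=2.787093; start (x,ẋ)=(0.145100, 0.306600) → end (x,ẋ)=(0.203079, -0.027322)
phase 2: p=0.7195, T=0.493, ωT=1.670925, cosh=2.752578, sinh=2.564505; start (x,ẋ)=(0.203079, -0.027322) → end (x,ẋ)=(-0.722663, -4.563877)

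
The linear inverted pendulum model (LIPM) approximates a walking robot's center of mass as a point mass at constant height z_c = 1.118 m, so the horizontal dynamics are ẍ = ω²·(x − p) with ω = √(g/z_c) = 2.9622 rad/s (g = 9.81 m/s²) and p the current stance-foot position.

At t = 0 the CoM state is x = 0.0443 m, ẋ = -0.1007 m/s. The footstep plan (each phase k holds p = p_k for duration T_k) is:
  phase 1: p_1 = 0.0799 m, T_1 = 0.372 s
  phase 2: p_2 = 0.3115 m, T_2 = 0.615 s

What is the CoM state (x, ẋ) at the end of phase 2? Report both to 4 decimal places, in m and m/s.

x = -1.0708, ẋ = -3.9834

phase 1: p=0.0799, T=0.372, ωT=1.101938, cosh=1.671111, sinh=1.338884; start (x,ẋ)=(0.044300, -0.100700) → end (x,ẋ)=(-0.025107, -0.309472)
phase 2: p=0.3115, T=0.615, ωT=1.821753, cosh=3.172215, sinh=3.010473; start (x,ẋ)=(-0.025107, -0.309472) → end (x,ẋ)=(-1.070805, -3.983445)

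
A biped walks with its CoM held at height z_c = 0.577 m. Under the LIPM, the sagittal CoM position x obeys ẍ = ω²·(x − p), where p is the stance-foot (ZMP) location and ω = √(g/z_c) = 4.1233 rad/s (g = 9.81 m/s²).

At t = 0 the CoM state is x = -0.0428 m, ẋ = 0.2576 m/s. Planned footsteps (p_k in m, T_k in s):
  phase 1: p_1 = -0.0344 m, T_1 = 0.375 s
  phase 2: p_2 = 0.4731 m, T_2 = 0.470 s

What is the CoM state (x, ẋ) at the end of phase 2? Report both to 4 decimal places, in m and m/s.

x = -0.4454, ẋ = -3.4769

phase 1: p=-0.0344, T=0.375, ωT=1.546238, cosh=2.453412, sinh=2.240364; start (x,ẋ)=(-0.042800, 0.257600) → end (x,ẋ)=(0.084956, 0.554402)
phase 2: p=0.4731, T=0.470, ωT=1.937951, cosh=3.544253, sinh=3.400254; start (x,ẋ)=(0.084956, 0.554402) → end (x,ẋ)=(-0.445395, -3.476935)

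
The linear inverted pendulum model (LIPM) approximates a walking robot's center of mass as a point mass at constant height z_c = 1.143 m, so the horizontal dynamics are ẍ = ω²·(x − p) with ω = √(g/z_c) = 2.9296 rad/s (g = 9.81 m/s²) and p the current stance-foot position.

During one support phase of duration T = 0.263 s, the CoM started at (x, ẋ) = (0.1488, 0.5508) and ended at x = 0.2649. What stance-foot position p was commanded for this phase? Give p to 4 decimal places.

ωT = 2.9296·0.263 = 0.770485; cosh(ωT) = 1.311801, sinh(ωT) = 0.849012
x(T) = p + (x₀−p)·cosh(ωT) + (ẋ₀/ω)·sinh(ωT) ⇒ p·(1 − cosh) = x(T) − x₀·cosh − (ẋ₀/ω)·sinh
numerator   = 0.2649 − (0.1488)·1.311801 − (0.5508/2.9296)·0.849012 = -0.089921
denominator = 1 − 1.311801 = -0.311801
p = -0.089921 / -0.311801 = 0.2884

p = 0.2884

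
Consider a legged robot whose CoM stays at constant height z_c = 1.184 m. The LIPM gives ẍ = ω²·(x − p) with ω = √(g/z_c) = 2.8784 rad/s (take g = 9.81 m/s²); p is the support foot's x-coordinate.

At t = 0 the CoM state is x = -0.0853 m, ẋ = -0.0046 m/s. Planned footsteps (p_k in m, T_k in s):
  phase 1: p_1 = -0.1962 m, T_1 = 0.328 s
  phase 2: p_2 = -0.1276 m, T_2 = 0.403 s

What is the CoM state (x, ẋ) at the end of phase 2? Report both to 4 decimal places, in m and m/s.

x = 0.2072, ẋ = 0.9862

phase 1: p=-0.1962, T=0.328, ωT=0.944115, cosh=1.479781, sinh=1.090757; start (x,ẋ)=(-0.085300, -0.004600) → end (x,ẋ)=(-0.033835, 0.341379)
phase 2: p=-0.1276, T=0.403, ωT=1.159995, cosh=1.751703, sinh=1.438215; start (x,ẋ)=(-0.033835, 0.341379) → end (x,ẋ)=(0.207220, 0.986156)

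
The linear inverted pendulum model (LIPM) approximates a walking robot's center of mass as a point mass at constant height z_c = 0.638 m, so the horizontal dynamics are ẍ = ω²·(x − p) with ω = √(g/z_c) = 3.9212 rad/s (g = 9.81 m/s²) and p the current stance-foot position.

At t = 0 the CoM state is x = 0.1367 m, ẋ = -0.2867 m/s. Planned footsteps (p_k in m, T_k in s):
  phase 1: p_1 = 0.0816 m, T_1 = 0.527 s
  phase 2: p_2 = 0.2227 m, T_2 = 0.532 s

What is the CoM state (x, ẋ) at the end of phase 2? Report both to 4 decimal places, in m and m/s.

phase 1: p=0.0816, T=0.527, ωT=2.066472, cosh=4.011774, sinh=3.885143; start (x,ẋ)=(0.136700, -0.286700) → end (x,ẋ)=(0.018585, -0.310759)
phase 2: p=0.2227, T=0.532, ωT=2.086078, cosh=4.088722, sinh=3.964549; start (x,ẋ)=(0.018585, -0.310759) → end (x,ẋ)=(-0.926064, -4.443735)

x = -0.9261, ẋ = -4.4437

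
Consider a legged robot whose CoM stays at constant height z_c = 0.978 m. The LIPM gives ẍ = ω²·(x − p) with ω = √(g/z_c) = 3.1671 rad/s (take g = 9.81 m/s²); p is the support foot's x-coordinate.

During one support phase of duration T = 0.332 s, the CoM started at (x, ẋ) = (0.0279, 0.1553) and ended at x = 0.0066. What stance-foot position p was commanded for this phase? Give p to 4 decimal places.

p = 0.1648

ωT = 3.1671·0.332 = 1.051477; cosh(ωT) = 1.605648, sinh(ωT) = 1.256227
x(T) = p + (x₀−p)·cosh(ωT) + (ẋ₀/ω)·sinh(ωT) ⇒ p·(1 − cosh) = x(T) − x₀·cosh − (ẋ₀/ω)·sinh
numerator   = 0.0066 − (0.0279)·1.605648 − (0.1553/3.1671)·1.256227 = -0.099797
denominator = 1 − 1.605648 = -0.605648
p = -0.099797 / -0.605648 = 0.1648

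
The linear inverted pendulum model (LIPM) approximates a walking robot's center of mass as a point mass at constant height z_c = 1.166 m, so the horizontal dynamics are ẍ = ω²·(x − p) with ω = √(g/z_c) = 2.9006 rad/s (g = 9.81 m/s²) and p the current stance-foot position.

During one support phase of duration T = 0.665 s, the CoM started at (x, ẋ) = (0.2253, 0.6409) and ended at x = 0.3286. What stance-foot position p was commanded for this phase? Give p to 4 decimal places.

ωT = 2.9006·0.665 = 1.928899; cosh(ωT) = 3.513619, sinh(ωT) = 3.368310
x(T) = p + (x₀−p)·cosh(ωT) + (ẋ₀/ω)·sinh(ωT) ⇒ p·(1 − cosh) = x(T) − x₀·cosh − (ẋ₀/ω)·sinh
numerator   = 0.3286 − (0.2253)·3.513619 − (0.6409/2.9006)·3.368310 = -1.207261
denominator = 1 − 3.513619 = -2.513619
p = -1.207261 / -2.513619 = 0.4803

p = 0.4803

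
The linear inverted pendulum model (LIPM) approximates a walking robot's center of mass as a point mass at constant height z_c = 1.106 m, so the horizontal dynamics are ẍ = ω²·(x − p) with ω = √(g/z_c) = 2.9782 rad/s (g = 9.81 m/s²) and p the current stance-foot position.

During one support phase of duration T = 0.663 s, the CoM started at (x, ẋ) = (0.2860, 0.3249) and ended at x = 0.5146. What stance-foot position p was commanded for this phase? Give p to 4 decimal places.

ωT = 2.9782·0.663 = 1.974547; cosh(ωT) = 3.671089, sinh(ωT) = 3.532264
x(T) = p + (x₀−p)·cosh(ωT) + (ẋ₀/ω)·sinh(ωT) ⇒ p·(1 − cosh) = x(T) − x₀·cosh − (ẋ₀/ω)·sinh
numerator   = 0.5146 − (0.2860)·3.671089 − (0.3249/2.9782)·3.532264 = -0.920676
denominator = 1 − 3.671089 = -2.671089
p = -0.920676 / -2.671089 = 0.3447

p = 0.3447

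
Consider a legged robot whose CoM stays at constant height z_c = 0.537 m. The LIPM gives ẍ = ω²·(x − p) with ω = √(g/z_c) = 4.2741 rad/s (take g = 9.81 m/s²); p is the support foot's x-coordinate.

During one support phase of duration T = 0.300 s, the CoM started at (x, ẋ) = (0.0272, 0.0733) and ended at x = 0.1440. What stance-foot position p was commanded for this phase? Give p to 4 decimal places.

ωT = 4.2741·0.300 = 1.282230; cosh(ωT) = 1.941044, sinh(ωT) = 1.663626
x(T) = p + (x₀−p)·cosh(ωT) + (ẋ₀/ω)·sinh(ωT) ⇒ p·(1 − cosh) = x(T) − x₀·cosh − (ẋ₀/ω)·sinh
numerator   = 0.1440 − (0.0272)·1.941044 − (0.0733/4.2741)·1.663626 = 0.062673
denominator = 1 − 1.941044 = -0.941044
p = 0.062673 / -0.941044 = -0.0666

p = -0.0666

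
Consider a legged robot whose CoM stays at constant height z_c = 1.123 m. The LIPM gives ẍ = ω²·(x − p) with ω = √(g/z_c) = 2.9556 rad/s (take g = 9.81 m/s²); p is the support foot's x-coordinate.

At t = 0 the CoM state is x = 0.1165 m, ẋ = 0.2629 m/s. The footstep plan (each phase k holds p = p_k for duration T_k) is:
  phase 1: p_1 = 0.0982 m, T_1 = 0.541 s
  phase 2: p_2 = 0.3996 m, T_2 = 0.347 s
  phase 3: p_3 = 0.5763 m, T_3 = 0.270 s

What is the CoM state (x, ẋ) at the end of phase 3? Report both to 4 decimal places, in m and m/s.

x = 1.0249, ẋ = 1.7116

phase 1: p=0.0982, T=0.541, ωT=1.598980, cosh=2.575042, sinh=2.372939; start (x,ẋ)=(0.116500, 0.262900) → end (x,ẋ)=(0.356396, 0.805325)
phase 2: p=0.3996, T=0.347, ωT=1.025593, cosh=1.573666, sinh=1.215083; start (x,ẋ)=(0.356396, 0.805325) → end (x,ẋ)=(0.662690, 1.112153)
phase 3: p=0.5763, T=0.270, ωT=0.798012, cosh=1.335672, sinh=0.885449; start (x,ẋ)=(0.662690, 1.112153) → end (x,ẋ)=(1.024871, 1.711556)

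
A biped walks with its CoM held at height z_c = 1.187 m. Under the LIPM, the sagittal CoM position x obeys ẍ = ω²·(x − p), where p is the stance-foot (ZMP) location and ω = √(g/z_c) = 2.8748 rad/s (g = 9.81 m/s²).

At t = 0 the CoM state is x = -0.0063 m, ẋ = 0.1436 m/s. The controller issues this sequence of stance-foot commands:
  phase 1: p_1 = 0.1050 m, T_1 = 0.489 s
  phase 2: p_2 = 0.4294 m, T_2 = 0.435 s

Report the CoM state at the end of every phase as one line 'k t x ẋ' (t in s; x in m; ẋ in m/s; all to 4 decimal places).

phase 1: p=0.1050, T=0.489, ωT=1.405777, cosh=2.161936, sinh=1.916760; start (x,ẋ)=(-0.006300, 0.143600) → end (x,ẋ)=(-0.039879, -0.302842)
phase 2: p=0.4294, T=0.435, ωT=1.250538, cosh=1.889286, sinh=1.602935; start (x,ẋ)=(-0.039879, -0.302842) → end (x,ẋ)=(-0.626061, -2.734648)

1 0.4890 -0.0399 -0.3028
2 0.9240 -0.6261 -2.7346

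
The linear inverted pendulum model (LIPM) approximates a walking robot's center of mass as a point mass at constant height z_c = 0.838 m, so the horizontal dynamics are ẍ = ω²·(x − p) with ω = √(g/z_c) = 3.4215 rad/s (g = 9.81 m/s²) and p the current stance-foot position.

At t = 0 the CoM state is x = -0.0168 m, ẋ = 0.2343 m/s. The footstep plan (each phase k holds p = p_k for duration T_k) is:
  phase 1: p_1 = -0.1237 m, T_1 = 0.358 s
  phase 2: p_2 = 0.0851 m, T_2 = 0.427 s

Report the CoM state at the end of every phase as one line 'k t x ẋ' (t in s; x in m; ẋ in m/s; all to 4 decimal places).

phase 1: p=-0.1237, T=0.358, ωT=1.224897, cosh=1.848802, sinh=1.555014; start (x,ẋ)=(-0.016800, 0.234300) → end (x,ẋ)=(0.180422, 1.001934)
phase 2: p=0.0851, T=0.427, ωT=1.460981, cosh=2.271096, sinh=2.039087; start (x,ẋ)=(0.180422, 1.001934) → end (x,ẋ)=(0.898701, 2.940526)

1 0.3580 0.1804 1.0019
2 0.7850 0.8987 2.9405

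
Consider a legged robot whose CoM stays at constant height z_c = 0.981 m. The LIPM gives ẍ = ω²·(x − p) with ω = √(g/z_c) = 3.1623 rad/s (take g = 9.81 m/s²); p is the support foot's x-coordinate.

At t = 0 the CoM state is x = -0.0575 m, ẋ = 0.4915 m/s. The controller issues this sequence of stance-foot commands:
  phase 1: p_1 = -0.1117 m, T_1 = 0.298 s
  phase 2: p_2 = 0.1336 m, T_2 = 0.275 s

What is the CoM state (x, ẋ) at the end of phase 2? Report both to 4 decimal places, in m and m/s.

x = 0.4230, ẋ = 1.2926

phase 1: p=-0.1117, T=0.298, ωT=0.942365, cosh=1.477874, sinh=1.088170; start (x,ẋ)=(-0.057500, 0.491500) → end (x,ẋ)=(0.137529, 0.912884)
phase 2: p=0.1336, T=0.275, ωT=0.869633, cosh=1.402570, sinh=0.983464; start (x,ẋ)=(0.137529, 0.912884) → end (x,ẋ)=(0.423015, 1.292604)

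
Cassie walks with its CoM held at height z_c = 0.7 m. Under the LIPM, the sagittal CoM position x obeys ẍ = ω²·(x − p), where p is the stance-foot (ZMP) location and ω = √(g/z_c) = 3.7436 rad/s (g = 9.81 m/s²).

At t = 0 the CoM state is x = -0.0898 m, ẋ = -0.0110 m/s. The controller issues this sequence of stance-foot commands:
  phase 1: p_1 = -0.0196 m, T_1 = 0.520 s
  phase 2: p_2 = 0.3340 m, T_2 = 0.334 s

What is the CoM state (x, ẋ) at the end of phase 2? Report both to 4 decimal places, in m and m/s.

x = -1.2298, ẋ = -5.4648

phase 1: p=-0.0196, T=0.520, ωT=1.946672, cosh=3.574042, sinh=3.431293; start (x,ẋ)=(-0.089800, -0.011000) → end (x,ẋ)=(-0.280580, -0.941061)
phase 2: p=0.3340, T=0.334, ωT=1.250362, cosh=1.889005, sinh=1.602604; start (x,ẋ)=(-0.280580, -0.941061) → end (x,ẋ)=(-1.229805, -5.464845)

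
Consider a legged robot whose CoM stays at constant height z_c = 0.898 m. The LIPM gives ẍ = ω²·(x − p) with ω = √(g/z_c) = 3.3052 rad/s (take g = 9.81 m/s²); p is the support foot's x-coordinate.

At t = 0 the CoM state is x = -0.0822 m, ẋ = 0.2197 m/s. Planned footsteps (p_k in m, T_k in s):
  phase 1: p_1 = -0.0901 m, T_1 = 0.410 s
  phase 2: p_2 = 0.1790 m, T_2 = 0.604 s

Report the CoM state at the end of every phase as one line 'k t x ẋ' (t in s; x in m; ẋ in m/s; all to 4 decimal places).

1 0.4100 0.0465 0.5015
2 1.0140 0.2306 0.2981

phase 1: p=-0.0901, T=0.410, ωT=1.355132, cosh=2.067593, sinh=1.809680; start (x,ẋ)=(-0.082200, 0.219700) → end (x,ẋ)=(0.046525, 0.501503)
phase 2: p=0.1790, T=0.604, ωT=1.996341, cosh=3.748949, sinh=3.613118; start (x,ẋ)=(0.046525, 0.501503) → end (x,ẋ)=(0.230583, 0.298085)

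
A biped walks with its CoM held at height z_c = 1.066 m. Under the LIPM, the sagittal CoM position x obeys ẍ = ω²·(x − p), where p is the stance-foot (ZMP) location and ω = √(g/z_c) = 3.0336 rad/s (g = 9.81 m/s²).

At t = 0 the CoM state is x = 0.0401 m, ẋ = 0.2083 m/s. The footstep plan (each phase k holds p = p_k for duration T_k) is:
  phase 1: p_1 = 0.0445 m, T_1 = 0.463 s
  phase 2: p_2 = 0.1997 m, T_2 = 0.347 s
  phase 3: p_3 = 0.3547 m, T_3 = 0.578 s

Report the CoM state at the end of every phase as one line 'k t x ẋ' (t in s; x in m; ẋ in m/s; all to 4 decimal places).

1 0.4630 0.1664 0.4243
2 0.8100 0.3222 0.5549
3 1.3880 0.7703 1.3741

phase 1: p=0.0445, T=0.463, ωT=1.404557, cosh=2.159598, sinh=1.914123; start (x,ẋ)=(0.040100, 0.208300) → end (x,ẋ)=(0.166430, 0.424295)
phase 2: p=0.1997, T=0.347, ωT=1.052659, cosh=1.607134, sinh=1.258126; start (x,ẋ)=(0.166430, 0.424295) → end (x,ẋ)=(0.322198, 0.554918)
phase 3: p=0.3547, T=0.578, ωT=1.753421, cosh=2.973751, sinh=2.800571; start (x,ẋ)=(0.322198, 0.554918) → end (x,ẋ)=(0.770338, 1.374056)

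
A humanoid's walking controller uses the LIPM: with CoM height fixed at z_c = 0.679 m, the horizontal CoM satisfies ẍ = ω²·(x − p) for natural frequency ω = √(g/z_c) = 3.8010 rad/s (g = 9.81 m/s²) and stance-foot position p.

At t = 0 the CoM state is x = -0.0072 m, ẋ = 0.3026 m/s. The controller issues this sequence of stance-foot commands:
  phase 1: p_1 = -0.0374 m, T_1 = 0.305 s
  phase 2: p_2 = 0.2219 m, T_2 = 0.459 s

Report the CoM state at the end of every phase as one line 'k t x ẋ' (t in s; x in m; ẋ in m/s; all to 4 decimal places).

phase 1: p=-0.0374, T=0.305, ωT=1.159305, cosh=1.750711, sinh=1.437006; start (x,ẋ)=(-0.007200, 0.302600) → end (x,ẋ)=(0.129872, 0.694719)
phase 2: p=0.2219, T=0.459, ωT=1.744659, cosh=2.949327, sinh=2.774622; start (x,ẋ)=(0.129872, 0.694719) → end (x,ẋ)=(0.457606, 1.078400)

1 0.3050 0.1299 0.6947
2 0.7640 0.4576 1.0784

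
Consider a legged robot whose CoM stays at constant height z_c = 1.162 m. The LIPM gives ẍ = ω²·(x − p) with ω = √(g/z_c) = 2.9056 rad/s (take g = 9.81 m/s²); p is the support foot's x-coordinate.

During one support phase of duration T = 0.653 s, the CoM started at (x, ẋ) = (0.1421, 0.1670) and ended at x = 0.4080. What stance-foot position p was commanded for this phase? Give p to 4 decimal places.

ωT = 2.9056·0.653 = 1.897357; cosh(ωT) = 3.409105, sinh(ωT) = 3.259141
x(T) = p + (x₀−p)·cosh(ωT) + (ẋ₀/ω)·sinh(ωT) ⇒ p·(1 − cosh) = x(T) − x₀·cosh − (ẋ₀/ω)·sinh
numerator   = 0.4080 − (0.1421)·3.409105 − (0.1670/2.9056)·3.259141 = -0.263754
denominator = 1 − 3.409105 = -2.409105
p = -0.263754 / -2.409105 = 0.1095

p = 0.1095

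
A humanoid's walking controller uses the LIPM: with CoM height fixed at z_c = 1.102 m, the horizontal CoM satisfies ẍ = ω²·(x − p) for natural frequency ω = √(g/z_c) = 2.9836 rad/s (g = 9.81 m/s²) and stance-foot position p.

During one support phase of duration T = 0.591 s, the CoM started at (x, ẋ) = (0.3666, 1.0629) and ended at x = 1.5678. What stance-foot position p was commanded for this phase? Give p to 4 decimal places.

p = 0.2702

ωT = 2.9836·0.591 = 1.763308; cosh(ωT) = 3.001586, sinh(ωT) = 2.830109
x(T) = p + (x₀−p)·cosh(ωT) + (ẋ₀/ω)·sinh(ωT) ⇒ p·(1 − cosh) = x(T) − x₀·cosh − (ẋ₀/ω)·sinh
numerator   = 1.5678 − (0.3666)·3.001586 − (1.0629/2.9836)·2.830109 = -0.540800
denominator = 1 − 3.001586 = -2.001586
p = -0.540800 / -2.001586 = 0.2702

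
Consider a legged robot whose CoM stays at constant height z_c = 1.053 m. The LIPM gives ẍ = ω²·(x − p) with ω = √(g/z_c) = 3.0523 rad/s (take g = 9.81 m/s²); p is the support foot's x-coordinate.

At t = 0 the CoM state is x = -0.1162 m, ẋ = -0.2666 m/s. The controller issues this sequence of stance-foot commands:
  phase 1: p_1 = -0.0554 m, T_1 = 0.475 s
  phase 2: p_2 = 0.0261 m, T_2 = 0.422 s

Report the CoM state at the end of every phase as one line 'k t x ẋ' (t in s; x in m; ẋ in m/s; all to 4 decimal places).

phase 1: p=-0.0554, T=0.475, ωT=1.449842, cosh=2.248525, sinh=2.013918; start (x,ẋ)=(-0.116200, -0.266600) → end (x,ẋ)=(-0.368014, -0.973199)
phase 2: p=0.0261, T=0.422, ωT=1.288071, cosh=1.950793, sinh=1.674991; start (x,ẋ)=(-0.368014, -0.973199) → end (x,ẋ)=(-1.276791, -3.913448)

1 0.4750 -0.3680 -0.9732
2 0.8970 -1.2768 -3.9134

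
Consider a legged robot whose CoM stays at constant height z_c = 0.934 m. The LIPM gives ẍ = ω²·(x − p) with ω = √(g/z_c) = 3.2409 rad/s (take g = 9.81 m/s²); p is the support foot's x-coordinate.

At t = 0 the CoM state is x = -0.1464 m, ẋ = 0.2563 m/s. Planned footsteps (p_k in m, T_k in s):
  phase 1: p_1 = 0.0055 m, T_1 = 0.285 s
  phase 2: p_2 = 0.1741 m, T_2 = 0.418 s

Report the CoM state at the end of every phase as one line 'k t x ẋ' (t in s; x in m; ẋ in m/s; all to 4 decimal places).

phase 1: p=0.0055, T=0.285, ωT=0.923656, cosh=1.457773, sinh=1.060709; start (x,ẋ)=(-0.146400, 0.256300) → end (x,ẋ)=(-0.132052, -0.148552)
phase 2: p=0.1741, T=0.418, ωT=1.354696, cosh=2.066805, sinh=1.808779; start (x,ẋ)=(-0.132052, -0.148552) → end (x,ẋ)=(-0.541564, -2.101711)

1 0.2850 -0.1321 -0.1486
2 0.7030 -0.5416 -2.1017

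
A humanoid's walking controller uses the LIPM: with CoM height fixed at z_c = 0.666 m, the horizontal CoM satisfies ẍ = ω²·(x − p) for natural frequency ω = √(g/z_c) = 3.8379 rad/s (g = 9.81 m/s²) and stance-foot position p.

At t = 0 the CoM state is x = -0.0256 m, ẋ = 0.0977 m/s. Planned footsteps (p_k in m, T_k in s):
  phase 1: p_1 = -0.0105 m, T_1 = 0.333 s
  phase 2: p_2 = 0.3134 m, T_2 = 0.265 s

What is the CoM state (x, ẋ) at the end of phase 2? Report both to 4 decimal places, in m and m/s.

phase 1: p=-0.0105, T=0.333, ωT=1.278021, cosh=1.934058, sinh=1.655470; start (x,ẋ)=(-0.025600, 0.097700) → end (x,ẋ)=(0.002438, 0.093019)
phase 2: p=0.3134, T=0.265, ωT=1.017043, cosh=1.563335, sinh=1.201673; start (x,ẋ)=(0.002438, 0.093019) → end (x,ẋ)=(-0.143612, -1.288703)

x = -0.1436, ẋ = -1.2887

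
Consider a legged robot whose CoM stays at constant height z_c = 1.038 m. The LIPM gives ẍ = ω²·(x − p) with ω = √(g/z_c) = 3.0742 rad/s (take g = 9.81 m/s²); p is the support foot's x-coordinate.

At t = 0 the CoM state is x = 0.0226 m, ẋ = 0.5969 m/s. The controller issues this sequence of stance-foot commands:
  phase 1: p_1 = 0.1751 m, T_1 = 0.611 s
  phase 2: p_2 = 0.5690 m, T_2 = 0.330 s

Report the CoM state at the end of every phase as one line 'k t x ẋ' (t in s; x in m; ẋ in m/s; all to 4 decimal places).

1 0.6110 0.2849 0.5004
2 0.9410 0.3207 -0.2652

phase 1: p=0.1751, T=0.611, ωT=1.878336, cosh=3.347727, sinh=3.194883; start (x,ẋ)=(0.022600, 0.596900) → end (x,ẋ)=(0.284904, 0.500448)
phase 2: p=0.5690, T=0.330, ωT=1.014486, cosh=1.560267, sinh=1.197678; start (x,ẋ)=(0.284904, 0.500448) → end (x,ẋ)=(0.320704, -0.265182)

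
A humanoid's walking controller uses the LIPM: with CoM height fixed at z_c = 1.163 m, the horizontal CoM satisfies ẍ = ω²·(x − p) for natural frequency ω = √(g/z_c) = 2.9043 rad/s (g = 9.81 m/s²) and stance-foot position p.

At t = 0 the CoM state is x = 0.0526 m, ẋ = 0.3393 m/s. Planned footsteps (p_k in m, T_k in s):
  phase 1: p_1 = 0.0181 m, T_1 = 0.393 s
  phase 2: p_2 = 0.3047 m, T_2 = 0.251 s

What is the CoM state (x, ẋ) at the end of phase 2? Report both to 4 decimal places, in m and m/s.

x = 0.4233, ẋ = 0.7828

phase 1: p=0.0181, T=0.393, ωT=1.141390, cosh=1.725246, sinh=1.405871; start (x,ẋ)=(0.052600, 0.339300) → end (x,ẋ)=(0.241864, 0.726242)
phase 2: p=0.3047, T=0.251, ωT=0.728979, cosh=1.277682, sinh=0.795281; start (x,ẋ)=(0.241864, 0.726242) → end (x,ẋ)=(0.423282, 0.782773)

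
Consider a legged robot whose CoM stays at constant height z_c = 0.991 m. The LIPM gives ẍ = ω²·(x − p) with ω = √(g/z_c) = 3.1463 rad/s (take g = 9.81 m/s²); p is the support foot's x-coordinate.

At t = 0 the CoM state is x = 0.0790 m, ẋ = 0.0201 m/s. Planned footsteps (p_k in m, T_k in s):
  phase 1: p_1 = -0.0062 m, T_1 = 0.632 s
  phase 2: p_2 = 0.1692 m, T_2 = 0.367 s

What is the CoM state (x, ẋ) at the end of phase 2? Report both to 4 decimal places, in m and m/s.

x = 0.9264, ẋ = 2.5454

phase 1: p=-0.0062, T=0.632, ωT=1.988462, cosh=3.720597, sinh=3.583691; start (x,ẋ)=(0.079000, 0.020100) → end (x,ẋ)=(0.333689, 1.035445)
phase 2: p=0.1692, T=0.367, ωT=1.154692, cosh=1.744100, sinh=1.428946; start (x,ẋ)=(0.333689, 1.035445) → end (x,ẋ)=(0.926351, 2.545446)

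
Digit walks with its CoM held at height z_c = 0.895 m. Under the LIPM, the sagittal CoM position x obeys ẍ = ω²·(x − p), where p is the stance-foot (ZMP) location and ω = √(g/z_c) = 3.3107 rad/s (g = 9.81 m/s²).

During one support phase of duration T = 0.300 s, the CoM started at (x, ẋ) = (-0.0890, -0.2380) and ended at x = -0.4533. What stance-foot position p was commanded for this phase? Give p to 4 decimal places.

p = 0.4353

ωT = 3.3107·0.300 = 0.993210; cosh(ωT) = 1.535137, sinh(ωT) = 1.164751
x(T) = p + (x₀−p)·cosh(ωT) + (ẋ₀/ω)·sinh(ωT) ⇒ p·(1 − cosh) = x(T) − x₀·cosh − (ẋ₀/ω)·sinh
numerator   = -0.4533 − (-0.0890)·1.535137 − (-0.2380/3.3107)·1.164751 = -0.232941
denominator = 1 − 1.535137 = -0.535137
p = -0.232941 / -0.535137 = 0.4353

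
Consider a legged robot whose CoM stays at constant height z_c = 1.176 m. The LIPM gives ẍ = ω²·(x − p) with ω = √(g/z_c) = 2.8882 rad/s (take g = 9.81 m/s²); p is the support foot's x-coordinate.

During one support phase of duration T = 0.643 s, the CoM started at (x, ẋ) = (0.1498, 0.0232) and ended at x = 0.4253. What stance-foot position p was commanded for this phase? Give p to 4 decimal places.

p = 0.0400

ωT = 2.8882·0.643 = 1.857113; cosh(ωT) = 3.280669, sinh(ωT) = 3.124546
x(T) = p + (x₀−p)·cosh(ωT) + (ẋ₀/ω)·sinh(ωT) ⇒ p·(1 − cosh) = x(T) − x₀·cosh − (ẋ₀/ω)·sinh
numerator   = 0.4253 − (0.1498)·3.280669 − (0.0232/2.8882)·3.124546 = -0.091243
denominator = 1 − 3.280669 = -2.280669
p = -0.091243 / -2.280669 = 0.0400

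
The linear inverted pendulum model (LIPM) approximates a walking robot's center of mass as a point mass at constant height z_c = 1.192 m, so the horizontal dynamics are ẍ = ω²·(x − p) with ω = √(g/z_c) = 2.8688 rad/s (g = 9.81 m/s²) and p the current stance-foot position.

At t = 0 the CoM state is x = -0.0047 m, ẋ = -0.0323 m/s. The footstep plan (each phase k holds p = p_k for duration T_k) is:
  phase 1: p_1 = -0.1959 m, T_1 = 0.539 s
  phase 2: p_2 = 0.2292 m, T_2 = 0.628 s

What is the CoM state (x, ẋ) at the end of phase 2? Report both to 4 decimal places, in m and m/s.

x = 1.4688, ẋ = 3.7369

phase 1: p=-0.1959, T=0.539, ωT=1.546283, cosh=2.453515, sinh=2.240476; start (x,ẋ)=(-0.004700, -0.032300) → end (x,ẋ)=(0.247986, 1.149685)
phase 2: p=0.2292, T=0.628, ωT=1.801606, cosh=3.112203, sinh=2.947170; start (x,ẋ)=(0.247986, 1.149685) → end (x,ẋ)=(1.468759, 3.736890)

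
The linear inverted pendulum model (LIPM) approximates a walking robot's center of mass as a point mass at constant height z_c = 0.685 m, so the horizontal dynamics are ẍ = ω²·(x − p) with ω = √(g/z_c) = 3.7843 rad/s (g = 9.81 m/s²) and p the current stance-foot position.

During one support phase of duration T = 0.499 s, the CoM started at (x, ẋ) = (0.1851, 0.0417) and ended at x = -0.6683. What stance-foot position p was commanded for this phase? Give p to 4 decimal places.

p = 0.5586

ωT = 3.7843·0.499 = 1.888366; cosh(ωT) = 3.379939, sinh(ωT) = 3.228620
x(T) = p + (x₀−p)·cosh(ωT) + (ẋ₀/ω)·sinh(ωT) ⇒ p·(1 − cosh) = x(T) − x₀·cosh − (ẋ₀/ω)·sinh
numerator   = -0.6683 − (0.1851)·3.379939 − (0.0417/3.7843)·3.228620 = -1.329504
denominator = 1 − 3.379939 = -2.379939
p = -1.329504 / -2.379939 = 0.5586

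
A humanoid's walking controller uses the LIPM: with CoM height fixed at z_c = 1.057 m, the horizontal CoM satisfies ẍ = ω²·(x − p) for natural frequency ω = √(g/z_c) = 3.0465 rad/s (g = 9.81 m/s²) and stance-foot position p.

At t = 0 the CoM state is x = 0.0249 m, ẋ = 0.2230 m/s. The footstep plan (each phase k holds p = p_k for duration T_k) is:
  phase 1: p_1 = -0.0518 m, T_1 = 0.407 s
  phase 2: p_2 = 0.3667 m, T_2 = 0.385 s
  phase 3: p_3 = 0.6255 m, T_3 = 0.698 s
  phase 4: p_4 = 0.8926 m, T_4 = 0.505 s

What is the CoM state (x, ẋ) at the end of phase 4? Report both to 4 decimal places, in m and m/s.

x = 1.4587, ẋ = 1.9297

phase 1: p=-0.0518, T=0.407, ωT=1.239926, cosh=1.872381, sinh=1.582975; start (x,ẋ)=(0.024900, 0.223000) → end (x,ẋ)=(0.207683, 0.787429)
phase 2: p=0.3667, T=0.385, ωT=1.172902, cosh=1.770413, sinh=1.460945; start (x,ẋ)=(0.207683, 0.787429) → end (x,ẋ)=(0.462786, 0.686329)
phase 3: p=0.6255, T=0.698, ωT=2.126457, cosh=4.252182, sinh=4.132923; start (x,ẋ)=(0.462786, 0.686329) → end (x,ẋ)=(0.864692, 0.869667)
phase 4: p=0.8926, T=0.505, ωT=1.538482, cosh=2.436112, sinh=2.221405; start (x,ẋ)=(0.864692, 0.869667) → end (x,ẋ)=(1.458745, 1.929740)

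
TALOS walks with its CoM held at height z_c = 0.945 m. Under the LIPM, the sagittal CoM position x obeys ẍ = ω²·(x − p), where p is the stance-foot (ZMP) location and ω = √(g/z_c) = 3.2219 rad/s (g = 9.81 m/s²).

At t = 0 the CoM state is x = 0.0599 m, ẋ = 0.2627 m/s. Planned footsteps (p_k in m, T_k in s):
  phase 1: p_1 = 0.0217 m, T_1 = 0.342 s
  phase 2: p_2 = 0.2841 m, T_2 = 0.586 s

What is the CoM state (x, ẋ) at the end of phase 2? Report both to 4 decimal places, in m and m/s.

phase 1: p=0.0217, T=0.342, ωT=1.101890, cosh=1.671046, sinh=1.338803; start (x,ẋ)=(0.059900, 0.262700) → end (x,ẋ)=(0.194694, 0.603759)
phase 2: p=0.2841, T=0.586, ωT=1.888033, cosh=3.378867, sinh=3.227497; start (x,ẋ)=(0.194694, 0.603759) → end (x,ẋ)=(0.586818, 1.110320)

x = 0.5868, ẋ = 1.1103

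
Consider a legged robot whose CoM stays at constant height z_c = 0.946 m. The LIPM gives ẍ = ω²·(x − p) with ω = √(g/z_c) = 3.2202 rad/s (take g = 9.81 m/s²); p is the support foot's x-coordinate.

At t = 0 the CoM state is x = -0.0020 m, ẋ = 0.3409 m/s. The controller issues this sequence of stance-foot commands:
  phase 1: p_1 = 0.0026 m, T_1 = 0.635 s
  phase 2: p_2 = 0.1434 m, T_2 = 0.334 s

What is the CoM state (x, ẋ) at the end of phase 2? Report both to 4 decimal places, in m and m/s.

phase 1: p=0.0026, T=0.635, ωT=2.044827, cosh=3.928612, sinh=3.799209; start (x,ẋ)=(-0.002000, 0.340900) → end (x,ẋ)=(0.386724, 1.282986)
phase 2: p=0.1434, T=0.334, ωT=1.075547, cosh=1.636353, sinh=1.295242; start (x,ẋ)=(0.386724, 1.282986) → end (x,ẋ)=(1.057612, 3.114309)

x = 1.0576, ẋ = 3.1143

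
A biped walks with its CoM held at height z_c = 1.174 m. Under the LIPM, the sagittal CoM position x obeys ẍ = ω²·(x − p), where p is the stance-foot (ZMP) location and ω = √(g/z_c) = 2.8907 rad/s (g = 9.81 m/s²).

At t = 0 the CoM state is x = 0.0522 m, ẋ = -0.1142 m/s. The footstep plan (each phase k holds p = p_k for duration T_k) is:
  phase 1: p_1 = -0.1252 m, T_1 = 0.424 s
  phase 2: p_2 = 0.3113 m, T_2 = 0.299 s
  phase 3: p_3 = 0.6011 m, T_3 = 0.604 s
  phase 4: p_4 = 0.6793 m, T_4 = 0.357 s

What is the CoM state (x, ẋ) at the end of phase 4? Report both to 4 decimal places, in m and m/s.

phase 1: p=-0.1252, T=0.424, ωT=1.225657, cosh=1.849984, sinh=1.556419; start (x,ẋ)=(0.052200, -0.114200) → end (x,ẋ)=(0.141499, 0.586879)
phase 2: p=0.3113, T=0.299, ωT=0.864319, cosh=1.397364, sinh=0.976026; start (x,ẋ)=(0.141499, 0.586879) → end (x,ẋ)=(0.272182, 0.341009)
phase 3: p=0.6011, T=0.604, ωT=1.745983, cosh=2.953003, sinh=2.778529; start (x,ẋ)=(0.272182, 0.341009) → end (x,ẋ)=(-0.042418, -1.634832)
phase 4: p=0.6793, T=0.357, ωT=1.031980, cosh=1.581459, sinh=1.225158; start (x,ẋ)=(-0.042418, -1.634832) → end (x,ẋ)=(-1.154955, -5.141432)

x = -1.1550, ẋ = -5.1414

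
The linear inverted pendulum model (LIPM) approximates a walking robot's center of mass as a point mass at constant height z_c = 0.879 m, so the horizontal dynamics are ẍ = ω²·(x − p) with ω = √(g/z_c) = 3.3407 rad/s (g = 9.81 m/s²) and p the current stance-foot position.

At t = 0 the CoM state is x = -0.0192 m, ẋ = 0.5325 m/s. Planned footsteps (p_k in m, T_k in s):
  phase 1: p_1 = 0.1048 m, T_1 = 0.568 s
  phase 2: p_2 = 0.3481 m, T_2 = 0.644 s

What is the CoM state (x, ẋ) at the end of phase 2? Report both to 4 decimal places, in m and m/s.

phase 1: p=0.1048, T=0.568, ωT=1.897518, cosh=3.409629, sinh=3.259689; start (x,ẋ)=(-0.019200, 0.532500) → end (x,ẋ)=(0.201593, 0.465312)
phase 2: p=0.3481, T=0.644, ωT=2.151411, cosh=4.356649, sinh=4.240329; start (x,ẋ)=(0.201593, 0.465312) → end (x,ẋ)=(0.300438, -0.048169)

x = 0.3004, ẋ = -0.0482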